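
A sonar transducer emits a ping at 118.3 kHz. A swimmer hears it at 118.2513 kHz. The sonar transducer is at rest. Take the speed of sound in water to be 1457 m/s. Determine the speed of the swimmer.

f' < f, so the swimmer is receding.
f' = f · (v − v_o)/v ⇒ v_o = v · |f'/f − 1|.
v_o = 1457 × |118.2513/118.3 − 1| = 1457 × 0.0004117 ≈ 0.60 m/s.

0.60 m/s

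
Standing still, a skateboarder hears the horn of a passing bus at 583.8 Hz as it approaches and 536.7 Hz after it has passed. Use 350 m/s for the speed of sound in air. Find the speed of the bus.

14.7 m/s

f₁/f₂ = (v + v_s)/(v − v_s), so v_s = v · (f₁ − f₂)/(f₁ + f₂).
v_s = 350 × (583.8 − 536.7)/(583.8 + 536.7) = 350 × 47.1/1120.5 ≈ 14.7 m/s.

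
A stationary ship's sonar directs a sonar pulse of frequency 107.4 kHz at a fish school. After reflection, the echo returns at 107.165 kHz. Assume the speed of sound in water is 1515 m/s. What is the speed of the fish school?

1.66 m/s

Double Doppler shift off a moving reflector: f₂ = f₀ · (v + u)/(v − u) (u > 0 toward emitter).
Rearranging, u = v · (f₂ − f₀)/(f₂ + f₀) = 1515 × -0.235/214.565 ≈ -1.66 m/s.
So the fish school is moving at 1.66 m/s away from the emitter.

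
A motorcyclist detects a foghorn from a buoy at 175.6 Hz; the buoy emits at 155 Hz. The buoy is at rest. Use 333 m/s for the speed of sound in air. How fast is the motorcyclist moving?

44 m/s

f' > f, so the motorcyclist is approaching.
f' = f · (v + v_o)/v ⇒ v_o = v · |f'/f − 1|.
v_o = 333 × |175.6/155 − 1| = 333 × 0.1329 ≈ 44 m/s.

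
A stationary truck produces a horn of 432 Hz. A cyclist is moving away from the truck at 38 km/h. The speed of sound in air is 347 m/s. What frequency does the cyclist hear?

419 Hz

38 km/h = 10.56 m/s.
Only the observer moves, away from the source, so f' = f · (v − v_o)/v.
f' = 432 × (347 − 10.56)/347 = 432 × 336.44/347 ≈ 419 Hz.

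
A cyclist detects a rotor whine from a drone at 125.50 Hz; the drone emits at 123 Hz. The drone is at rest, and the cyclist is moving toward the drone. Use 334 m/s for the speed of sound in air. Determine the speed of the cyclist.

6.8 m/s

f' = f · (v + v_o)/v ⇒ v_o = v · |f'/f − 1|.
v_o = 334 × |125.50/123 − 1| = 334 × 0.02033 ≈ 6.8 m/s.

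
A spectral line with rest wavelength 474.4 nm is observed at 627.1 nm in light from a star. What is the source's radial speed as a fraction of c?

λ'/λ₀ = 1.3219 > 1 (redshift), so the source is receding.
λ'/λ₀ = √((1 + β)/(1 − β)) for a receding source ⇒ β = (r² − 1)/(r² + 1) with r = λ'/λ₀.
β = (1.7474 − 1)/(1.7474 + 1) ≈ 0.272.

0.272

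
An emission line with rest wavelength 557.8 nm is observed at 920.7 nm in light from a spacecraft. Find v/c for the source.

λ'/λ₀ = 1.6506 > 1 (redshift), so the source is receding.
λ'/λ₀ = √((1 + β)/(1 − β)) for a receding source ⇒ β = (r² − 1)/(r² + 1) with r = λ'/λ₀.
β = (2.7245 − 1)/(2.7245 + 1) ≈ 0.463.

0.463c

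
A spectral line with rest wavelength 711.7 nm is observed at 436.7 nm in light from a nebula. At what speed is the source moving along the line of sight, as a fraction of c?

0.453c

λ'/λ₀ = 0.6136 < 1 (blueshift), so the source is approaching.
λ'/λ₀ = √((1 − β)/(1 + β)) for an approaching source ⇒ β = (1 − r²)/(1 + r²) with r = λ'/λ₀.
β = (1 − 0.3765)/(1 + 0.3765) ≈ 0.453.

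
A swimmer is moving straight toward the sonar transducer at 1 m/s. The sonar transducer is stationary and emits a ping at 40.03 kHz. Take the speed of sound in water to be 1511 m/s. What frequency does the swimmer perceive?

Moving observer, stationary source: f' = f · (v + v_o)/v.
f' = 40.03 × (1511 + 1)/1511 = 40.03 × 1512/1511 ≈ 40.1 kHz.

40.1 kHz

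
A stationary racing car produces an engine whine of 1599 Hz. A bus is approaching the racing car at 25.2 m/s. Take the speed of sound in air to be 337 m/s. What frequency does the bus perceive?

1719 Hz

Only the observer moves, toward the source, so f' = f · (v + v_o)/v.
f' = 1599 × (337 + 25.2)/337 = 1599 × 362.2/337 ≈ 1719 Hz.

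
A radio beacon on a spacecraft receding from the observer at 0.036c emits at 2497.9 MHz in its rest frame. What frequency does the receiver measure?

Relativistic Doppler for frequency: f' = f₀ · √((1 − β)/(1 + β)).
f' = 2497.9 × √(0.9640/1.0360) = 2497.9 × 0.96463 ≈ 2409.5 MHz.

2409.5 MHz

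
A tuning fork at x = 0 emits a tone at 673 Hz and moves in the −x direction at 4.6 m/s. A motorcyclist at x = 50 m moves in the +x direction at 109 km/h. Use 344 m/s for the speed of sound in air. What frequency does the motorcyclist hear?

109 km/h = 30.28 m/s.
The observer lies on the +x side, so the source is heading away from the observer and the observer is heading away from the source.
With source receding and observer receding, f' = f · (v − v_o)/(v + v_s).
f' = 673 × (344 − 30.28)/(344 + 4.6) = 673 × 313.72/348.6 ≈ 606 Hz.

606 Hz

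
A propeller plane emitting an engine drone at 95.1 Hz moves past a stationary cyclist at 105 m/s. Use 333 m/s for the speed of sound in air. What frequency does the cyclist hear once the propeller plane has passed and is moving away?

72 Hz

Receding: f₂ = f · v/(v + v_s) = 95.1 × 333/438 ≈ 72 Hz.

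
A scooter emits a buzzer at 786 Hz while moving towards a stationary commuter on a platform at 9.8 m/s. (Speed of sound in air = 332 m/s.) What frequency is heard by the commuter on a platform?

With the source moving toward a stationary observer, f' = f · v/(v − v_s).
f' = 786 × 332/(332 − 9.8) = 786 × 332/322.2 ≈ 810 Hz.

810 Hz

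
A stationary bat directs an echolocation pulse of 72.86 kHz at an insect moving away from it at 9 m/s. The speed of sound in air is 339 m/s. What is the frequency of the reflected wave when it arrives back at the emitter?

69.1 kHz

At the insect (a moving observer), f₁ = f₀ · (v − u)/v = 72.86 × 330/339 ≈ 70.9 kHz.
On reflection it acts as a source moving away from the stationary detector: f₂ = f₁ · v/(v + u) = 70.9 × 339/348 ≈ 69.1 kHz.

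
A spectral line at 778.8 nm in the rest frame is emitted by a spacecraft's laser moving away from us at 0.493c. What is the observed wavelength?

Relativistic Doppler for wavelength: λ' = λ₀ · √((1 + β)/(1 − β)).
λ' = 778.8 × √(1.4930/0.5070) = 778.8 × 1.71603 ≈ 1336.4 nm.

1336.4 nm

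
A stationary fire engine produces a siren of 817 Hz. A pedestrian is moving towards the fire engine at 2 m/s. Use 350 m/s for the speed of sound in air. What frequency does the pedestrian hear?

822 Hz

Only the observer moves, toward the source, so f' = f · (v + v_o)/v.
f' = 817 × (350 + 2)/350 = 817 × 352/350 ≈ 822 Hz.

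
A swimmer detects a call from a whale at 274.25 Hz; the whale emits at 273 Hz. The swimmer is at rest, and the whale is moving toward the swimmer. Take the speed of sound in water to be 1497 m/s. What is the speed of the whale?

f' = f · v/(v − v_s) ⇒ v_s = v · |1 − f/f'|.
v_s = 1497 × |1 − 273/274.25| = 1497 × 0.004558 ≈ 6.8 m/s.

6.8 m/s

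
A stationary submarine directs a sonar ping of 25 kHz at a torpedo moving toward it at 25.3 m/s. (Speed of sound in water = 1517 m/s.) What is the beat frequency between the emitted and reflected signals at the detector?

848 Hz

At the torpedo (a moving observer), f₁ = f₀ · (v + u)/v = 25 × 1542.3/1517 ≈ 25.417 kHz.
On reflection it acts as a source moving toward the stationary detector: f₂ = f₁ · v/(v − u) = 25.417 × 1517/1491.7 ≈ 25.848 kHz.
Equivalently f₂ = f₀ · (v + u)/(v − u).
Beat frequency (with f₀ = 25000 Hz): |f₂ − f₀| = 2u·f₀/(v − u) = 2 × 25.3 × 25000/1491.7 ≈ 848 Hz.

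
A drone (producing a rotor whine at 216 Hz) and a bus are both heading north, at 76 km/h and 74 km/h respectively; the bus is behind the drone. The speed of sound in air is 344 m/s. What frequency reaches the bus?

216 Hz

76 km/h = 21.11 m/s; 74 km/h = 20.56 m/s.
The bus is behind, so the drone is moving away from it while the bus is moving toward the drone.
With source receding and observer approaching, f' = f · (v + v_o)/(v + v_s).
f' = 216 × (344 + 20.56)/(344 + 21.11) = 216 × 364.56/365.11 ≈ 216 Hz.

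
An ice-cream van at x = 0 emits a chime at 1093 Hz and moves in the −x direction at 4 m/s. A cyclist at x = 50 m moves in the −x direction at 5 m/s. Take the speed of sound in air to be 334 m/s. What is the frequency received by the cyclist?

The observer lies on the +x side, so the source is heading away from the observer and the observer is heading toward the source.
With source receding and observer approaching, f' = f · (v + v_o)/(v + v_s).
f' = 1093 × (334 + 5)/(334 + 4) = 1093 × 339/338 ≈ 1096 Hz.

1096 Hz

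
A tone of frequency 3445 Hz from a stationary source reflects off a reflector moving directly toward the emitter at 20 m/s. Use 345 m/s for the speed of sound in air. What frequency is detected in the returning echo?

3869 Hz

The reflector first receives the wave as a moving observer: f₁ = f₀ · (v + u)/v = 3445 × (345 + 20)/345 ≈ 3645 Hz.
The reflection then acts as a moving source: f₂ = f₁ · v/(v − u) ≈ 3869 Hz.
Equivalently f₂ = f₀ · (v + u)/(v − u).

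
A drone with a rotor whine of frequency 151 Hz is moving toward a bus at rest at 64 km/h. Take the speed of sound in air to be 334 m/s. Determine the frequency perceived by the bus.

159 Hz

64 km/h = 17.78 m/s.
Moving source, stationary observer: f' = f · v/(v − v_s) since the source is approaching.
f' = 151 × 334/(334 − 17.78) = 151 × 334/316.2 ≈ 159 Hz.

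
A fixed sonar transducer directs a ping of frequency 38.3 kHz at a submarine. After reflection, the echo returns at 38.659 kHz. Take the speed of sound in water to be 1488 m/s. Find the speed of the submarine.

Double Doppler shift off a moving reflector: f₂ = f₀ · (v + u)/(v − u) (u > 0 toward emitter).
Rearranging, u = v · (f₂ − f₀)/(f₂ + f₀) = 1488 × 0.359/76.959 ≈ 6.9 m/s.
So the submarine is moving at 6.9 m/s toward the emitter.

6.9 m/s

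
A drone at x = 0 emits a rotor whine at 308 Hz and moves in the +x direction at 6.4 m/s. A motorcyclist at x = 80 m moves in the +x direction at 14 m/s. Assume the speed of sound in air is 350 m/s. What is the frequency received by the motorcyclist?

The observer lies on the +x side, so the source is heading toward the observer and the observer is heading away from the source.
Both move, so f' = f · (v − v_o)/(v − v_s).
f' = 308 × (350 − 14)/(350 − 6.4) = 308 × 336/343.6 ≈ 301 Hz.

301 Hz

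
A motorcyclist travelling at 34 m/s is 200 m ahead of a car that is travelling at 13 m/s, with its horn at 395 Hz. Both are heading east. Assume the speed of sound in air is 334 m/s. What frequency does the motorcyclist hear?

369 Hz

The motorcyclist is ahead, so the car is moving toward it while the motorcyclist is moving away from the car.
Both move, so f' = f · (v − v_o)/(v − v_s).
f' = 395 × (334 − 34)/(334 − 13) = 395 × 300/321 ≈ 369 Hz.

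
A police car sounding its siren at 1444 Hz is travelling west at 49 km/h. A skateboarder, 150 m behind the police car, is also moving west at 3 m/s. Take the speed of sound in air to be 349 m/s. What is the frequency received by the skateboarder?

49 km/h = 13.61 m/s.
The skateboarder is behind, so the police car is moving away from it while the skateboarder is moving toward the police car.
Both move, so f' = f · (v + v_o)/(v + v_s).
f' = 1444 × (349 + 3)/(349 + 13.61) = 1444 × 352/362.61 ≈ 1402 Hz.

1402 Hz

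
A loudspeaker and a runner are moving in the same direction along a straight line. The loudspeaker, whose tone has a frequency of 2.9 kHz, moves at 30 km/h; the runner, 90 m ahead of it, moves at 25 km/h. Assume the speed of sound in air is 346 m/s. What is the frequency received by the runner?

2.91 kHz

30 km/h = 8.333 m/s; 25 km/h = 6.944 m/s.
The runner is ahead, so the loudspeaker is moving toward it while the runner is moving away from the loudspeaker.
General Doppler shift: f' = f · (v − v_o)/(v − v_s).
f' = 2.9 × (346 − 6.944)/(346 − 8.333) = 2.9 × 339.06/337.67 ≈ 2.91 kHz.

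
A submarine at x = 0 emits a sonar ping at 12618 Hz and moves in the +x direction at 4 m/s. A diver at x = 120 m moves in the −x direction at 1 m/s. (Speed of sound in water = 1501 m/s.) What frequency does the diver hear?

The observer lies on the +x side, so the source is heading toward the observer and the observer is heading toward the source.
General Doppler shift: f' = f · (v + v_o)/(v − v_s).
f' = 12618 × (1501 + 1)/(1501 − 4) = 12618 × 1502/1497 ≈ 12660 Hz.

12660 Hz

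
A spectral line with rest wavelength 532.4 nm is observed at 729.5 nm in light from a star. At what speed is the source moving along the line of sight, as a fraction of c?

λ'/λ₀ = 1.3702 > 1 (redshift), so the source is receding.
λ'/λ₀ = √((1 + β)/(1 − β)) for a receding source ⇒ β = (r² − 1)/(r² + 1) with r = λ'/λ₀.
β = (1.8775 − 1)/(1.8775 + 1) ≈ 0.305.

0.305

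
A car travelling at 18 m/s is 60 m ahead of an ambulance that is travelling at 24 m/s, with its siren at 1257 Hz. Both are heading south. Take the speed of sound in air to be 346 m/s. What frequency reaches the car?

The car is ahead, so the ambulance is moving toward it while the car is moving away from the ambulance.
With source approaching and observer receding, f' = f · (v − v_o)/(v − v_s).
f' = 1257 × (346 − 18)/(346 − 24) = 1257 × 328/322 ≈ 1280 Hz.

1280 Hz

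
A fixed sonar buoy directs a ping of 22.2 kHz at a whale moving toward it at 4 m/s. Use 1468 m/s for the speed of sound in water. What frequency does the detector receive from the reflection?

The whale first receives the wave as a moving observer: f₁ = f₀ · (v + u)/v = 22.2 × (1468 + 4)/1468 ≈ 22.3 kHz.
The reflection then acts as a moving source: f₂ = f₁ · v/(v − u) ≈ 22.3 kHz.

22.3 kHz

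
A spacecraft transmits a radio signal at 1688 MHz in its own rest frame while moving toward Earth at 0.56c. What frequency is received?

Relativistic Doppler for frequency: f' = f₀ · √((1 + β)/(1 − β)).
f' = 1688 × √(1.5600/0.4400) = 1688 × 1.88294 ≈ 3178.4 MHz.

3178.4 MHz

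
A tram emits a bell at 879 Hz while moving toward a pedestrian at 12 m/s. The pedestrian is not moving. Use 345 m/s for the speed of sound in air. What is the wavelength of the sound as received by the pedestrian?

With the source moving toward a stationary observer, f' = f · v/(v − v_s).
f' = 879 × 345/(345 − 12) ≈ 911 Hz.
λ' = v/f' = 345/910.676 ≈ 37.9 cm.

37.9 cm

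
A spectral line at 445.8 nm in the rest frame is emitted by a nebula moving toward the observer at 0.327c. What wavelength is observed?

Relativistic Doppler for wavelength: λ' = λ₀ · √((1 − β)/(1 + β)).
λ' = 445.8 × √(0.6730/1.3270) = 445.8 × 0.71215 ≈ 317.5 nm.

317.5 nm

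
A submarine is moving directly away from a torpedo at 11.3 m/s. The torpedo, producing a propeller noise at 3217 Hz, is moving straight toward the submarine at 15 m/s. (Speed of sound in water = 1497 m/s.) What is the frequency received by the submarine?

General Doppler shift: f' = f · (v − v_o)/(v − v_s).
f' = 3217 × (1497 − 11.3)/(1497 − 15) = 3217 × 1485.7/1482 ≈ 3225 Hz.

3225 Hz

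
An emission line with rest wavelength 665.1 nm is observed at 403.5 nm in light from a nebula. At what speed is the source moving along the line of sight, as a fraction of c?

0.462

λ'/λ₀ = 0.6067 < 1 (blueshift), so the source is approaching.
λ'/λ₀ = √((1 − β)/(1 + β)) for an approaching source ⇒ β = (1 − r²)/(1 + r²) with r = λ'/λ₀.
β = (1 − 0.3681)/(1 + 0.3681) ≈ 0.462.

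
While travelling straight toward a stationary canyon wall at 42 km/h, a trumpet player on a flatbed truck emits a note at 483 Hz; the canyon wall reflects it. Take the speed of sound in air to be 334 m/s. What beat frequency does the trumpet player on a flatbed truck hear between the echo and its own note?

42 km/h = 11.67 m/s.
The canyon wall receives the sound from a moving source: f₁ = f₀ · v/(v − v_e) = 483 × 334/322.33 ≈ 500.5 Hz.
On the return leg the trumpet player on a flatbed truck is a moving observer: f₂ = f₁ · (v + v_e)/v = 500.5 × 345.67/334 ≈ 518.0 Hz.
Beat against the emitted tone: |f₂ − f₀| = 2v_e·f₀/(v − v_e) = 2 × 11.67 × 483/322.33 ≈ 35.0 Hz.

35.0 Hz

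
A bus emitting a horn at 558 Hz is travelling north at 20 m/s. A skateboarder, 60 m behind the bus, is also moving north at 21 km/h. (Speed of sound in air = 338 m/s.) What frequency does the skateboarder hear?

21 km/h = 5.833 m/s.
The skateboarder is behind, so the bus is moving away from it while the skateboarder is moving toward the bus.
Both move, so f' = f · (v + v_o)/(v + v_s).
f' = 558 × (338 + 5.833)/(338 + 20) = 558 × 343.83/358 ≈ 536 Hz.

536 Hz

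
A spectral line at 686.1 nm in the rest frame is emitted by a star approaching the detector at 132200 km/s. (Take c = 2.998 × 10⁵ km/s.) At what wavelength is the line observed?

β = v/c = 132200/299800 = 0.4410.
Relativistic Doppler for wavelength: λ' = λ₀ · √((1 − β)/(1 + β)).
λ' = 686.1 × √(0.5590/1.4410) = 686.1 × 0.62287 ≈ 427.3 nm.

427.3 nm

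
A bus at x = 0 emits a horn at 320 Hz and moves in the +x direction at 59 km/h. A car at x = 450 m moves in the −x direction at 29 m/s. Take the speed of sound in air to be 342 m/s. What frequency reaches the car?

365 Hz

59 km/h = 16.39 m/s.
The observer lies on the +x side, so the source is heading toward the observer and the observer is heading toward the source.
Both move, so f' = f · (v + v_o)/(v − v_s).
f' = 320 × (342 + 29)/(342 − 16.39) = 320 × 371/325.61 ≈ 365 Hz.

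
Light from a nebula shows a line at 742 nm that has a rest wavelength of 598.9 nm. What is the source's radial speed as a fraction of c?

0.211c

λ'/λ₀ = 1.2389 > 1 (redshift), so the source is receding.
λ'/λ₀ = √((1 + β)/(1 − β)) for a receding source ⇒ β = (r² − 1)/(r² + 1) with r = λ'/λ₀.
β = (1.5350 − 1)/(1.5350 + 1) ≈ 0.211.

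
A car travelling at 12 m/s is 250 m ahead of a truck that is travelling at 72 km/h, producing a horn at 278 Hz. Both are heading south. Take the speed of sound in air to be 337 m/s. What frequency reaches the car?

285 Hz

72 km/h = 20 m/s.
The car is ahead, so the truck is moving toward it while the car is moving away from the truck.
Both move, so f' = f · (v − v_o)/(v − v_s).
f' = 278 × (337 − 12)/(337 − 20) = 278 × 325/317 ≈ 285 Hz.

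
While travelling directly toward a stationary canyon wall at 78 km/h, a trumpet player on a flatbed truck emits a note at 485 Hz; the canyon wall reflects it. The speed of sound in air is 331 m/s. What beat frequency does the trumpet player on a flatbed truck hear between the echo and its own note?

68 Hz

78 km/h = 21.67 m/s.
The canyon wall receives the sound from a moving source: f₁ = f₀ · v/(v − v_e) = 485 × 331/309.33 ≈ 519.0 Hz.
On the return leg the trumpet player on a flatbed truck is a moving observer: f₂ = f₁ · (v + v_e)/v = 519.0 × 352.67/331 ≈ 552.9 Hz.
Beat against the emitted tone: |f₂ − f₀| = 2v_e·f₀/(v − v_e) = 2 × 21.67 × 485/309.33 ≈ 68 Hz.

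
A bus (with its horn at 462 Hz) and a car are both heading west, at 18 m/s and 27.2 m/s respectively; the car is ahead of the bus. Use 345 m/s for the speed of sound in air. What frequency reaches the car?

The car is ahead, so the bus is moving toward it while the car is moving away from the bus.
Both move, so f' = f · (v − v_o)/(v − v_s).
f' = 462 × (345 − 27.2)/(345 − 18) = 462 × 317.8/327 ≈ 449 Hz.

449 Hz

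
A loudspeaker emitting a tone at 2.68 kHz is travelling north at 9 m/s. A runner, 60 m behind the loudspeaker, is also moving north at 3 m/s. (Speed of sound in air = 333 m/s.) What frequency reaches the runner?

2.63 kHz

The runner is behind, so the loudspeaker is moving away from it while the runner is moving toward the loudspeaker.
Both move, so f' = f · (v + v_o)/(v + v_s).
f' = 2.68 × (333 + 3)/(333 + 9) = 2.68 × 336/342 ≈ 2.63 kHz.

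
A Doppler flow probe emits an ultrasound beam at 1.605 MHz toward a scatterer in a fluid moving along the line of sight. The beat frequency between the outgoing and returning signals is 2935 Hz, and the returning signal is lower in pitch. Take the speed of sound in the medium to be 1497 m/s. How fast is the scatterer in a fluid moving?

Double Doppler shift off a moving reflector: f₂ = f₀ · (v + u)/(v − u) (u > 0 toward emitter).
Returning signal is lower, so f₂ = f₀ − Δf = 1605000 − 2935 = 1602065 Hz.
Rearranging, u = v · (f₂ − f₀)/(f₂ + f₀) = 1497 × -2935/3207065 ≈ -1.37 m/s.
So the scatterer in a fluid is moving at 1.37 m/s away from the emitter.

1.37 m/s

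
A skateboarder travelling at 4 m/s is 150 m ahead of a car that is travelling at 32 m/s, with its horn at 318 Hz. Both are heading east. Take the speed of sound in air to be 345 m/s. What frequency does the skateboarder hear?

346 Hz

The skateboarder is ahead, so the car is moving toward it while the skateboarder is moving away from the car.
With source approaching and observer receding, f' = f · (v − v_o)/(v − v_s).
f' = 318 × (345 − 4)/(345 − 32) = 318 × 341/313 ≈ 346 Hz.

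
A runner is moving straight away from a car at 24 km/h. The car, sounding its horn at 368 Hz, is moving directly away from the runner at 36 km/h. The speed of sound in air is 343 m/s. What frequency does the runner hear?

351 Hz

36 km/h = 10 m/s; 24 km/h = 6.667 m/s.
With source receding and observer receding, f' = f · (v − v_o)/(v + v_s).
f' = 368 × (343 − 6.667)/(343 + 10) = 368 × 336.33/353 ≈ 351 Hz.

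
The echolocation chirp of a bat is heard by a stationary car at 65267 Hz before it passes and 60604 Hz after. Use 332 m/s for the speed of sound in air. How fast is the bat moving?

12.3 m/s

f₁/f₂ = (v + v_s)/(v − v_s), so v_s = v · (f₁ − f₂)/(f₁ + f₂).
v_s = 332 × (65267 − 60604)/(65267 + 60604) = 332 × 4663/125871 ≈ 12.3 m/s.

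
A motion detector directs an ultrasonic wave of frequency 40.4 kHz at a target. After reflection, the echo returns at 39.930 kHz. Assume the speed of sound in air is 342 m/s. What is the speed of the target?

2.00 m/s

Double Doppler shift off a moving reflector: f₂ = f₀ · (v + u)/(v − u) (u > 0 toward emitter).
Rearranging, u = v · (f₂ − f₀)/(f₂ + f₀) = 342 × -0.470/80.330 ≈ -2.00 m/s.
So the target is moving at 2.00 m/s away from the emitter.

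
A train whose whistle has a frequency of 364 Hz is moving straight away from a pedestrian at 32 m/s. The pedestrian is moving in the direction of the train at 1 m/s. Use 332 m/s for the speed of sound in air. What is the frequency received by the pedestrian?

With source receding and observer approaching, f' = f · (v + v_o)/(v + v_s).
f' = 364 × (332 + 1)/(332 + 32) = 364 × 333/364 ≈ 333 Hz.

333 Hz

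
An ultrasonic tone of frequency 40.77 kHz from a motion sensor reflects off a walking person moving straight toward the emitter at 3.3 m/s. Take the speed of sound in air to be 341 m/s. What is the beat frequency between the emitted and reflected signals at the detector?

The walking person first receives the wave as a moving observer: f₁ = f₀ · (v + u)/v = 40.77 × (341 + 3.3)/341 ≈ 41.165 kHz.
The reflection then acts as a moving source: f₂ = f₁ · v/(v − u) ≈ 41.567 kHz.
Beat frequency (with f₀ = 40770 Hz): |f₂ − f₀| = 2u·f₀/(v − u) = 2 × 3.3 × 40770/337.7 ≈ 797 Hz.

797 Hz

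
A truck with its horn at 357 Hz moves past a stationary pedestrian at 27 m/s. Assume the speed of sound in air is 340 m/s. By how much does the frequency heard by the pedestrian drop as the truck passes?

Approaching: f₁ = f · v/(v − v_s) = 357 × 340/313 ≈ 387.8 Hz.
Receding: f₂ = f · v/(v + v_s) = 357 × 340/367 ≈ 330.7 Hz.
Drop: f₁ − f₂ = 2f·v·v_s/(v² − v_s²) = 2 × 357 × 340 × 27/(340² − 27²) ≈ 57.1 Hz.

57.1 Hz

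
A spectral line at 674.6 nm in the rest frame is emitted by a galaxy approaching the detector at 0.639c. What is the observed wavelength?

316.6 nm

Relativistic Doppler for wavelength: λ' = λ₀ · √((1 − β)/(1 + β)).
λ' = 674.6 × √(0.3610/1.6390) = 674.6 × 0.46931 ≈ 316.6 nm.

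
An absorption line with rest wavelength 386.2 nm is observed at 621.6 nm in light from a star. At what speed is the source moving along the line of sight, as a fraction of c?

λ'/λ₀ = 1.6095 > 1 (redshift), so the source is receding.
λ'/λ₀ = √((1 + β)/(1 − β)) for a receding source ⇒ β = (r² − 1)/(r² + 1) with r = λ'/λ₀.
β = (2.5906 − 1)/(2.5906 + 1) ≈ 0.443.

0.443c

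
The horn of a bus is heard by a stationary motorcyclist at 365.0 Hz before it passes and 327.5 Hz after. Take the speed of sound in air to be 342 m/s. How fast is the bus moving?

18.5 m/s

f₁/f₂ = (v + v_s)/(v − v_s), so v_s = v · (f₁ − f₂)/(f₁ + f₂).
v_s = 342 × (365.0 − 327.5)/(365.0 + 327.5) = 342 × 37.5/692.5 ≈ 18.5 m/s.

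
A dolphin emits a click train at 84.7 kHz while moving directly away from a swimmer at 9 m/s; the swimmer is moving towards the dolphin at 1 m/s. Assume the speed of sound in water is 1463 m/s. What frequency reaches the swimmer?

84.2 kHz

With source receding and observer approaching, f' = f · (v + v_o)/(v + v_s).
f' = 84.7 × (1463 + 1)/(1463 + 9) = 84.7 × 1464/1472 ≈ 84.2 kHz.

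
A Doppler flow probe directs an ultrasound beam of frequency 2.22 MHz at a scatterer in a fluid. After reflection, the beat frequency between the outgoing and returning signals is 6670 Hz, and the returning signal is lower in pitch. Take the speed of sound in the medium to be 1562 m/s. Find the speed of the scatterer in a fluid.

2.35 m/s

Double Doppler shift off a moving reflector: f₂ = f₀ · (v + u)/(v − u) (u > 0 toward emitter).
Returning signal is lower, so f₂ = f₀ − Δf = 2220000 − 6670 = 2213330 Hz.
Rearranging, u = v · (f₂ − f₀)/(f₂ + f₀) = 1562 × -6670/4433330 ≈ -2.35 m/s.
So the scatterer in a fluid is moving at 2.35 m/s away from the emitter.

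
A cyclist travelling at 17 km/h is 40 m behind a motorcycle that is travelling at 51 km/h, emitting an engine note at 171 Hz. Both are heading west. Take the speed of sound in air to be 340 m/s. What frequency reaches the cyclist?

166 Hz

51 km/h = 14.17 m/s; 17 km/h = 4.722 m/s.
The cyclist is behind, so the motorcycle is moving away from it while the cyclist is moving toward the motorcycle.
With source receding and observer approaching, f' = f · (v + v_o)/(v + v_s).
f' = 171 × (340 + 4.722)/(340 + 14.17) = 171 × 344.72/354.17 ≈ 166 Hz.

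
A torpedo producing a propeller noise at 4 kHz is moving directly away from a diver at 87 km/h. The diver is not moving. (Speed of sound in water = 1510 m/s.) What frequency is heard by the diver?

87 km/h = 24.17 m/s.
With the source moving away from a stationary observer, f' = f · v/(v + v_s).
f' = 4 × 1510/(1510 + 24.17) = 4 × 1510/1534 ≈ 3.94 kHz.

3.94 kHz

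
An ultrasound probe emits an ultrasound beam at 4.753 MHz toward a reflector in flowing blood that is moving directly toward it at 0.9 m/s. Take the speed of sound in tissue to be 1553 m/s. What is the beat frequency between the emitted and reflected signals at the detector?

The reflector in flowing blood first receives the wave as a moving observer: f₁ = f₀ · (v + u)/v = 4.753 × (1553 + 0.9)/1553 ≈ 4.75575 MHz.
The reflection then acts as a moving source: f₂ = f₁ · v/(v − u) ≈ 4.75851 MHz.
Equivalently f₂ = f₀ · (v + u)/(v − u).
Beat frequency (with f₀ = 4753000 Hz): |f₂ − f₀| = 2u·f₀/(v − u) = 2 × 0.9 × 4753000/1552.1 ≈ 5512 Hz.

5512 Hz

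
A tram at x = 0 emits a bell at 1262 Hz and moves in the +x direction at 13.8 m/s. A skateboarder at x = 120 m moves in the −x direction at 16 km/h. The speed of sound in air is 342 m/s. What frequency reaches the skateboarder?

16 km/h = 4.444 m/s.
The observer lies on the +x side, so the source is heading toward the observer and the observer is heading toward the source.
General Doppler shift: f' = f · (v + v_o)/(v − v_s).
f' = 1262 × (342 + 4.444)/(342 − 13.8) = 1262 × 346.44/328.2 ≈ 1332 Hz.

1332 Hz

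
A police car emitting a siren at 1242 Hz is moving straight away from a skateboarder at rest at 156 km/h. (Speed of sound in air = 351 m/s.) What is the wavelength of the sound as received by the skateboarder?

31.7 cm

156 km/h = 43.33 m/s.
Only the source moves, away from the listener, so f' = f · v/(v + v_s).
f' = 1242 × 351/(351 + 43.33) ≈ 1106 Hz.
λ' = v/f' = 351/1105.52 ≈ 31.7 cm.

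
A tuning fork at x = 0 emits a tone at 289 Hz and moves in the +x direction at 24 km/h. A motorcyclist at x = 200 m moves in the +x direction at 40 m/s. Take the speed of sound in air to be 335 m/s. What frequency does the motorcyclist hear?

260 Hz

24 km/h = 6.667 m/s.
The observer lies on the +x side, so the source is heading toward the observer and the observer is heading away from the source.
Both move, so f' = f · (v − v_o)/(v − v_s).
f' = 289 × (335 − 40)/(335 − 6.667) = 289 × 295/328.33 ≈ 260 Hz.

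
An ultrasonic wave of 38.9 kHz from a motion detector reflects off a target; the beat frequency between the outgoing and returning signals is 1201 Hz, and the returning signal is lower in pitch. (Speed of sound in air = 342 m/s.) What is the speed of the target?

Double Doppler shift off a moving reflector: f₂ = f₀ · (v + u)/(v − u) (u > 0 toward emitter).
Returning signal is lower, so f₂ = f₀ − Δf = 38900 − 1201 = 37699 Hz.
Rearranging, u = v · (f₂ − f₀)/(f₂ + f₀) = 342 × -1201/76599 ≈ -5.4 m/s.
So the target is moving at 5.4 m/s away from the emitter.

5.4 m/s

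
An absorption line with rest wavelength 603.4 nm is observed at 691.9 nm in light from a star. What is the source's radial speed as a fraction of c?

0.136c

λ'/λ₀ = 1.1467 > 1 (redshift), so the source is receding.
λ'/λ₀ = √((1 + β)/(1 − β)) for a receding source ⇒ β = (r² − 1)/(r² + 1) with r = λ'/λ₀.
β = (1.3148 − 1)/(1.3148 + 1) ≈ 0.136.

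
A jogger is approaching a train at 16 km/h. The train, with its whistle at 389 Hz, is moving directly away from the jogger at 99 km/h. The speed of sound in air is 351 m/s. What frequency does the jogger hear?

99 km/h = 27.5 m/s; 16 km/h = 4.444 m/s.
General Doppler shift: f' = f · (v + v_o)/(v + v_s).
f' = 389 × (351 + 4.444)/(351 + 27.5) = 389 × 355.44/378.5 ≈ 365 Hz.

365 Hz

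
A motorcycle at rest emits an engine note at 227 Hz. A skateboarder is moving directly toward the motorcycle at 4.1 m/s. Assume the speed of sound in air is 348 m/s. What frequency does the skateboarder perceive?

Moving observer, stationary source: f' = f · (v + v_o)/v.
f' = 227 × (348 + 4.1)/348 = 227 × 352.1/348 ≈ 230 Hz.

230 Hz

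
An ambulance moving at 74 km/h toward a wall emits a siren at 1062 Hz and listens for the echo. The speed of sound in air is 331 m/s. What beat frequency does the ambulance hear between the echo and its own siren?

141 Hz

74 km/h = 20.56 m/s.
The wall receives the sound from a moving source: f₁ = f₀ · v/(v − v_e) = 1062 × 331/310.44 ≈ 1132.3 Hz.
On the return leg the ambulance is a moving observer: f₂ = f₁ · (v + v_e)/v = 1132.3 × 351.56/331 ≈ 1202.6 Hz.
Equivalently f₂ = f₀ · (v + v_e)/(v − v_e).
Beat against the emitted tone: |f₂ − f₀| = 2v_e·f₀/(v − v_e) = 2 × 20.56 × 1062/310.44 ≈ 141 Hz.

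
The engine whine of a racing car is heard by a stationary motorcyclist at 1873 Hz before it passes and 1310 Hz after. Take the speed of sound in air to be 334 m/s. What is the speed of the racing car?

f₁/f₂ = (v + v_s)/(v − v_s), so v_s = v · (f₁ − f₂)/(f₁ + f₂).
v_s = 334 × (1873 − 1310)/(1873 + 1310) = 334 × 563/3183 ≈ 59 m/s.

59 m/s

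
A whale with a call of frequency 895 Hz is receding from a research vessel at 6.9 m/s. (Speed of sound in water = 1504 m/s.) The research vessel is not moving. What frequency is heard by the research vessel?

Only the source moves, away from the listener, so f' = f · v/(v + v_s).
f' = 895 × 1504/(1504 + 6.9) = 895 × 1504/1511 ≈ 891 Hz.

891 Hz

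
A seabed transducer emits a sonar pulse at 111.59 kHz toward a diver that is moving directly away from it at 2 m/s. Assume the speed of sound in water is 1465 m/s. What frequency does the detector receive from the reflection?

111.3 kHz

At the diver (a moving observer), f₁ = f₀ · (v − u)/v = 111.59 × 1463/1465 ≈ 111.4 kHz.
On reflection it acts as a source moving away from the stationary detector: f₂ = f₁ · v/(v + u) = 111.4 × 1465/1467 ≈ 111.3 kHz.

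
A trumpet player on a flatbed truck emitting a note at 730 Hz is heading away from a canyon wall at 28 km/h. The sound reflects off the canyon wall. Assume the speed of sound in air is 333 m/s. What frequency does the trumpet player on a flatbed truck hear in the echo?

28 km/h = 7.778 m/s.
The canyon wall receives the sound from a moving source: f₁ = f₀ · v/(v + v_e) = 730 × 333/340.78 ≈ 713 Hz.
On the return leg the trumpet player on a flatbed truck is a moving observer: f₂ = f₁ · (v − v_e)/v = 713 × 325.22/333 ≈ 697 Hz.
Equivalently f₂ = f₀ · (v − v_e)/(v + v_e).

697 Hz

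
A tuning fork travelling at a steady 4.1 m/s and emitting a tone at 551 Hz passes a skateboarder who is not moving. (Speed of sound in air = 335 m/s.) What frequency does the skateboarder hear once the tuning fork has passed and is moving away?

Receding: f₂ = f · v/(v + v_s) = 551 × 335/339.1 ≈ 544 Hz.

544 Hz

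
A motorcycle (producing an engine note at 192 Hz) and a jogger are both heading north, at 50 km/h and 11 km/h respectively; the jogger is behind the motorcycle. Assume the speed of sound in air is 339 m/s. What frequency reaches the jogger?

186 Hz

50 km/h = 13.89 m/s; 11 km/h = 3.056 m/s.
The jogger is behind, so the motorcycle is moving away from it while the jogger is moving toward the motorcycle.
With source receding and observer approaching, f' = f · (v + v_o)/(v + v_s).
f' = 192 × (339 + 3.056)/(339 + 13.89) = 192 × 342.06/352.89 ≈ 186 Hz.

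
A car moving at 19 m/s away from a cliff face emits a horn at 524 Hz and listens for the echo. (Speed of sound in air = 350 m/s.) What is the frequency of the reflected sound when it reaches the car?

470 Hz

The cliff face receives the sound from a moving source: f₁ = f₀ · v/(v + v_e) = 524 × 350/369 ≈ 497 Hz.
On the return leg the car is a moving observer: f₂ = f₁ · (v − v_e)/v = 497 × 331/350 ≈ 470 Hz.
Equivalently f₂ = f₀ · (v − v_e)/(v + v_e).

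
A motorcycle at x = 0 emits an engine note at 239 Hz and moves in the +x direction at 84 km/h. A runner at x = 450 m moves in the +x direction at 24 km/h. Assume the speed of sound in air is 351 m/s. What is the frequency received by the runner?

251 Hz

84 km/h = 23.33 m/s; 24 km/h = 6.667 m/s.
The observer lies on the +x side, so the source is heading toward the observer and the observer is heading away from the source.
General Doppler shift: f' = f · (v − v_o)/(v − v_s).
f' = 239 × (351 − 6.667)/(351 − 23.33) = 239 × 344.33/327.67 ≈ 251 Hz.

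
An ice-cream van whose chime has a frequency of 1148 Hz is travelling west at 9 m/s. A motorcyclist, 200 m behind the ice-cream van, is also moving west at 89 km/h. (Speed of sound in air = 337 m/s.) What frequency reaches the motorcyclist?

1200 Hz

89 km/h = 24.72 m/s.
The motorcyclist is behind, so the ice-cream van is moving away from it while the motorcyclist is moving toward the ice-cream van.
With source receding and observer approaching, f' = f · (v + v_o)/(v + v_s).
f' = 1148 × (337 + 24.72)/(337 + 9) = 1148 × 361.72/346 ≈ 1200 Hz.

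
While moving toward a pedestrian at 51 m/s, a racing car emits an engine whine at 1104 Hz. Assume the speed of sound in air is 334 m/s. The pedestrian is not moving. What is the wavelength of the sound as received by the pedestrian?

Moving source, stationary observer: f' = f · v/(v − v_s) since the source is approaching.
f' = 1104 × 334/(334 − 51) ≈ 1303 Hz.
λ' = v/f' = 334/1302.95 ≈ 25.6 cm.

25.6 cm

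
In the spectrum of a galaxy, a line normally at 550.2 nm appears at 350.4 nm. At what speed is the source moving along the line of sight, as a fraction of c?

0.423c

λ'/λ₀ = 0.6369 < 1 (blueshift), so the source is approaching.
λ'/λ₀ = √((1 − β)/(1 + β)) for an approaching source ⇒ β = (1 − r²)/(1 + r²) with r = λ'/λ₀.
β = (1 − 0.4056)/(1 + 0.4056) ≈ 0.423.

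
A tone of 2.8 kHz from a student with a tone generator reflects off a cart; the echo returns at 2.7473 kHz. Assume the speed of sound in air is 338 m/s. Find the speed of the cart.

3.2 m/s

Double Doppler shift off a moving reflector: f₂ = f₀ · (v + u)/(v − u) (u > 0 toward emitter).
Rearranging, u = v · (f₂ − f₀)/(f₂ + f₀) = 338 × -0.0527/5.5473 ≈ -3.2 m/s.
So the cart is moving at 3.2 m/s away from the emitter.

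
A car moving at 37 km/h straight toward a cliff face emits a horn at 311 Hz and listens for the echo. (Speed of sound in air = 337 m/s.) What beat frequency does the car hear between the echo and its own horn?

19.6 Hz

37 km/h = 10.28 m/s.
The cliff face receives the sound from a moving source: f₁ = f₀ · v/(v − v_e) = 311 × 337/326.72 ≈ 320.78 Hz.
On the return leg the car is a moving observer: f₂ = f₁ · (v + v_e)/v = 320.78 × 347.28/337 ≈ 330.57 Hz.
Equivalently f₂ = f₀ · (v + v_e)/(v − v_e).
Beat against the emitted tone: |f₂ − f₀| = 2v_e·f₀/(v − v_e) = 2 × 10.28 × 311/326.72 ≈ 19.6 Hz.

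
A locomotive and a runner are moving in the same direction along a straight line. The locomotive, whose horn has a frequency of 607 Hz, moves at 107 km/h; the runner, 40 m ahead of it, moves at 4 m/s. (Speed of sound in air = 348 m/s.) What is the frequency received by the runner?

107 km/h = 29.72 m/s.
The runner is ahead, so the locomotive is moving toward it while the runner is moving away from the locomotive.
Both move, so f' = f · (v − v_o)/(v − v_s).
f' = 607 × (348 − 4)/(348 − 29.72) = 607 × 344/318.28 ≈ 656 Hz.

656 Hz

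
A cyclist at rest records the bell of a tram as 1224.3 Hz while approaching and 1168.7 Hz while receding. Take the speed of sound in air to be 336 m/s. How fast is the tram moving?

f₁/f₂ = (v + v_s)/(v − v_s), so v_s = v · (f₁ − f₂)/(f₁ + f₂).
v_s = 336 × (1224.3 − 1168.7)/(1224.3 + 1168.7) = 336 × 55.6/2393.0 ≈ 7.8 m/s.

7.8 m/s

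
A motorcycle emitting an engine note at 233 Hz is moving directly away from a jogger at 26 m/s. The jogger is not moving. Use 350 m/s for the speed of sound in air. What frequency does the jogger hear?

With the source moving away from a stationary observer, f' = f · v/(v + v_s).
f' = 233 × 350/(350 + 26) = 233 × 350/376 ≈ 217 Hz.

217 Hz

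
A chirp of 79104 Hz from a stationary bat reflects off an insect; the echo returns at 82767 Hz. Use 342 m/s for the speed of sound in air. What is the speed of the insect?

Double Doppler shift off a moving reflector: f₂ = f₀ · (v + u)/(v − u) (u > 0 toward emitter).
Rearranging, u = v · (f₂ − f₀)/(f₂ + f₀) = 342 × 3663/161871 ≈ 7.7 m/s.
So the insect is moving at 7.7 m/s toward the emitter.

7.7 m/s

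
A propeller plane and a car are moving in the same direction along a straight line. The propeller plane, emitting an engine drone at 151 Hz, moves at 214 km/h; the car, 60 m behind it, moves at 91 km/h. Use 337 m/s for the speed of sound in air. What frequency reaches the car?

138 Hz

214 km/h = 59.44 m/s; 91 km/h = 25.28 m/s.
The car is behind, so the propeller plane is moving away from it while the car is moving toward the propeller plane.
General Doppler shift: f' = f · (v + v_o)/(v + v_s).
f' = 151 × (337 + 25.28)/(337 + 59.44) = 151 × 362.28/396.44 ≈ 138 Hz.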